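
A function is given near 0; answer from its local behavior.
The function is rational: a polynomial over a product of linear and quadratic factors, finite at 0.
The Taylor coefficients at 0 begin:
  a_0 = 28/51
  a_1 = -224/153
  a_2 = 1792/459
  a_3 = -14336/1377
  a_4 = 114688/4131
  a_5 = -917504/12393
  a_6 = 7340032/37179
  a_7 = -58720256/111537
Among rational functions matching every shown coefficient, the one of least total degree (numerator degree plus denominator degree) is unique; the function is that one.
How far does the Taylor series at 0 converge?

The radius of convergence is 3/8.

No rational of total degree below 1 reproduces all 8 coefficients; solving the [0/1] Pade equations on them gives f(μ) = 7/(34*(μ + 3/8)), whose expansion matches every shown term.
Denominator factor (μ + 3/8): pole of order 1 at -3/8, modulus 3/8.
The radius of convergence is the smallest modulus among the singular points: 3/8.


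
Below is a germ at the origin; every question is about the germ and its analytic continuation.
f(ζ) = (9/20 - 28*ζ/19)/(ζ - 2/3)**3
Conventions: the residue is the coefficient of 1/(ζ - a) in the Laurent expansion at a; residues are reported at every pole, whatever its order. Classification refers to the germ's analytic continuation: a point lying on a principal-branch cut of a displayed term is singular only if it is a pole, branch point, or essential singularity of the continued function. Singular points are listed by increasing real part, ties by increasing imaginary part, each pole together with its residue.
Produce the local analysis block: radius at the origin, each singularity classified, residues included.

Denominator factor (ζ - 2/3)^3: pole of order 3 at 2/3, modulus 2/3.
The radius of convergence is the smallest modulus among the singular points: 2/3.
At the order-3 pole 2/3 set g(ζ) = (ζ - (2/3))^3*f(ζ) = 9/20 - 28*ζ/19.
Order-3 pole: residue = g''(a)/2; g''(2/3) = 0, so the residue is 0.

Radius of convergence at 0: 2/3.
At 2/3: a pole of order 3; residue 0.


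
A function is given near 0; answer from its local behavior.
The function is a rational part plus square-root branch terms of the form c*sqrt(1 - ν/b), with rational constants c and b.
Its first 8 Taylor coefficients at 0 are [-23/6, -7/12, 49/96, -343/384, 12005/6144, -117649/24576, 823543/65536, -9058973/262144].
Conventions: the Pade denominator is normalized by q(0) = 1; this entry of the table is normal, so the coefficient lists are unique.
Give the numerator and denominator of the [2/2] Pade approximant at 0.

The Pade approximant has numerator coefficients [-23/6, -511/48, -1519/384]; denominator coefficients [1, 21/8, 49/64].

Taylor coefficients needed (read off): a_0 = -23/6, a_1 = -7/12, a_2 = 49/96, a_3 = -343/384, a_4 = 12005/6144.
Write the denominator as Q(ν) = 1 + q1*ν + q2*ν^2. Requiring Q*f - P = O(ν^5) with deg P <= 2 kills the coefficients of ν^3..ν^4 in Q*f:
  ν^3: a_3 + q1*a_2 + q2*a_1 = 0, i.e. -343/384 + (49/96)*q1 + (-7/12)*q2 = 0.
  ν^4: a_4 + q1*a_3 + q2*a_2 = 0, i.e. 12005/6144 + (-343/384)*q1 + (49/96)*q2 = 0.
Solving this linear system: q1 = 21/8, q2 = 49/64.
The numerator is Q*f truncated at degree 2: P0 = a_0 = -23/6; P1 = a_1 + q1*a_0 = -511/48; P2 = a_2 + q1*a_1 + q2*a_0 = -1519/384.


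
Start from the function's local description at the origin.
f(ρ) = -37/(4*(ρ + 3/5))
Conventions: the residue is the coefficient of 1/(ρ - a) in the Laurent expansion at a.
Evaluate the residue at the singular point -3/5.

The residue is -37/4.

At the order-1 pole -3/5 set g(ρ) = (ρ - (-3/5))*f(ρ) = -37/4.
Simple pole: residue = g(a) at a = -3/5, which is -37/4.


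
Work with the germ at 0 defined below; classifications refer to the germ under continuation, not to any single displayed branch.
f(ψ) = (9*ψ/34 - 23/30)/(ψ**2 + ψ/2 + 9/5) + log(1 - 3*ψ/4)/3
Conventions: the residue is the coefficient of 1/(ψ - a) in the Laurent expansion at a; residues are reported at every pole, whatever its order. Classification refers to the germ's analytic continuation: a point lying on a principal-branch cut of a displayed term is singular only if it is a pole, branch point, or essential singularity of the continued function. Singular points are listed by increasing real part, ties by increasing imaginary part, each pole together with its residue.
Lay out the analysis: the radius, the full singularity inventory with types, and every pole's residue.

Denominator factor (ψ**2 + ψ/2 + 9/5): discriminant -139/20, complex-conjugate roots (-1/4) + ((1/20)*sqrt(695))*i and (-1/4) - ((1/20)*sqrt(695))*i; poles of order 1, moduli (3/5)*sqrt(5) and (3/5)*sqrt(5).
Branch term (1/3)*log(1 - ψ/(4/3)): its argument vanishes at ψ = 4/3, a logarithmic branch point, modulus 4/3.
The radius of convergence is the smallest modulus among the singular points: 4/3.
The branch term is analytic at (-1/4) - ((1/20)*sqrt(695))*i and contributes nothing to the residue; only the rational part matters.
The factor ψ**2 + ψ/2 + 9/5 splits as (ψ - a)(ψ - a') with a = (-1/4) - ((1/20)*sqrt(695))*i, a' = (-1/4) + ((1/20)*sqrt(695))*i. At the order-1 pole a set g(ψ) = (ψ - a)*(rational part) = [9*ψ/34 - 23/30] / (ψ - a').
Simple pole: residue = g(a) at a = (-1/4) - ((1/20)*sqrt(695))*i, which is (9/68) - ((1699/141780)*sqrt(695))*i.
The branch term is analytic at (-1/4) + ((1/20)*sqrt(695))*i and contributes nothing to the residue; only the rational part matters.
The factor ψ**2 + ψ/2 + 9/5 splits as (ψ - a)(ψ - a') with a = (-1/4) + ((1/20)*sqrt(695))*i, a' = (-1/4) - ((1/20)*sqrt(695))*i. At the order-1 pole a set g(ψ) = (ψ - a)*(rational part) = [9*ψ/34 - 23/30] / (ψ - a').
Simple pole: residue = g(a) at a = (-1/4) + ((1/20)*sqrt(695))*i, which is (9/68) + ((1699/141780)*sqrt(695))*i.
List the singular points by increasing real part (a conjugate pair: the negative imaginary part first).

Radius of convergence at 0: 4/3.
At (-1/4) - ((1/20)*sqrt(695))*i: a pole of order 1; residue (9/68) - ((1699/141780)*sqrt(695))*i.
At (-1/4) + ((1/20)*sqrt(695))*i: a pole of order 1; residue (9/68) + ((1699/141780)*sqrt(695))*i.
At 4/3: a logarithmic branch point.


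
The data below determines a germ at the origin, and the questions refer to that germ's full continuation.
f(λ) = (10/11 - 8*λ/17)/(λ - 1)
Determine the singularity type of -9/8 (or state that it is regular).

Denominator factors: λ - 1 = -17/8 at λ = -9/8 — none vanishes.
So the germ continues analytically to -9/8.

The point is a regular point.


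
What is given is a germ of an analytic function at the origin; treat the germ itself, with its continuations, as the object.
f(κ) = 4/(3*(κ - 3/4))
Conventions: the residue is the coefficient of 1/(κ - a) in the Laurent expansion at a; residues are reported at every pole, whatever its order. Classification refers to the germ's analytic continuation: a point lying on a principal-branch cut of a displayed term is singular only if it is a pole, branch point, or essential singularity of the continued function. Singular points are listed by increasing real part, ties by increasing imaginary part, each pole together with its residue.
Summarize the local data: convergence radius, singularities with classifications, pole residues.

Denominator factor (κ - 3/4): pole of order 1 at 3/4, modulus 3/4.
The radius of convergence is the smallest modulus among the singular points: 3/4.
At the order-1 pole 3/4 set g(κ) = (κ - (3/4))*f(κ) = 4/3.
Simple pole: residue = g(a) at a = 3/4, which is 4/3.

Radius of convergence at 0: 3/4.
At 3/4: a pole of order 1; residue 4/3.


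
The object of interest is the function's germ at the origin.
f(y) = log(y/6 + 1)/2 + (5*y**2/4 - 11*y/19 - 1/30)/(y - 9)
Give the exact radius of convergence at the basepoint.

Denominator factor (y - 9): pole of order 1 at 9, modulus 9.
Branch term (1/2)*log(1 - y/(-6)): its argument vanishes at y = -6, a logarithmic branch point, modulus 6.
The radius of convergence is the smallest modulus among the singular points: 6.

The radius of convergence is 6.


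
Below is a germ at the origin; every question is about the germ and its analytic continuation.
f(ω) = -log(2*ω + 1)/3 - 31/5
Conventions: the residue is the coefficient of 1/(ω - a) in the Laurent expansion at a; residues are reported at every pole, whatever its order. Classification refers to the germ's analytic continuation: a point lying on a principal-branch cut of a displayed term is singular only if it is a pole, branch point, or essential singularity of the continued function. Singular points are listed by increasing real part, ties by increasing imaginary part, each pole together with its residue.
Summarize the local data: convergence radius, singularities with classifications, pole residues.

Branch term (-1/3)*log(1 - ω/(-1/2)): its argument vanishes at ω = -1/2, a logarithmic branch point, modulus 1/2.
The radius of convergence is the smallest modulus among the singular points: 1/2.

Radius of convergence at 0: 1/2.
At -1/2: a logarithmic branch point.


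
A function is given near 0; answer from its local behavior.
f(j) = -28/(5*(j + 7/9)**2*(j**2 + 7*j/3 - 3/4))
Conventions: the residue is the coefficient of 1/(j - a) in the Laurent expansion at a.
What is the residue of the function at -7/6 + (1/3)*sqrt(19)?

The factor j**2 + 7*j/3 - 3/4 splits as (j - a)(j - a') with a = -7/6 + (1/3)*sqrt(19), a' = -7/6 - (1/3)*sqrt(19). At the order-1 pole a set g(j) = (j - a)*f(j) = [-28/(5*(j + 7/9)**2)] / (j - a').
Simple pole: residue = g(a) at a = -7/6 + (1/3)*sqrt(19), which is -1143072/2016125 - (9974664/38306375)*sqrt(19).

The residue is -1143072/2016125 - (9974664/38306375)*sqrt(19).


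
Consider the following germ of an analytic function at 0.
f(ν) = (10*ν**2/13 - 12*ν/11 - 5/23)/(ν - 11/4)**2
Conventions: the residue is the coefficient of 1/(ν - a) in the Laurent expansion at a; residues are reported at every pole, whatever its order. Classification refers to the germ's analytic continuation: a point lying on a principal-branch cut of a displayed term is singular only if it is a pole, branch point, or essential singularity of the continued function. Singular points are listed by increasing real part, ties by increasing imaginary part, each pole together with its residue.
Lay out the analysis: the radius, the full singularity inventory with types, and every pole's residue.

Radius of convergence at 0: 11/4.
At 11/4: a pole of order 2; residue 449/143.

Denominator factor (ν - 11/4)^2: pole of order 2 at 11/4, modulus 11/4.
The radius of convergence is the smallest modulus among the singular points: 11/4.
At the order-2 pole 11/4 set g(ν) = (ν - (11/4))^2*f(ν) = 10*ν**2/13 - 12*ν/11 - 5/23.
Order-2 pole: residue = g'(a); g'(11/4) = 449/143, so the residue is 449/143.


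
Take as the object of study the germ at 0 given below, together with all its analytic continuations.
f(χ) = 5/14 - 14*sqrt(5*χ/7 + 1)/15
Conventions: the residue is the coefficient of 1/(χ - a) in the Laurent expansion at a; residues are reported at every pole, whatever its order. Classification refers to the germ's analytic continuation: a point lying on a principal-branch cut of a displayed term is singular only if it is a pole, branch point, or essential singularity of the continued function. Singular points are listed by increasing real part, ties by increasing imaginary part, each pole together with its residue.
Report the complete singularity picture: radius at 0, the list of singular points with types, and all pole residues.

Branch term (-14/15)*sqrt(1 - χ/(-7/5)): its argument vanishes at χ = -7/5, a square-root branch point, modulus 7/5.
The radius of convergence is the smallest modulus among the singular points: 7/5.

Radius of convergence at 0: 7/5.
At -7/5: an algebraic (square-root) branch point.


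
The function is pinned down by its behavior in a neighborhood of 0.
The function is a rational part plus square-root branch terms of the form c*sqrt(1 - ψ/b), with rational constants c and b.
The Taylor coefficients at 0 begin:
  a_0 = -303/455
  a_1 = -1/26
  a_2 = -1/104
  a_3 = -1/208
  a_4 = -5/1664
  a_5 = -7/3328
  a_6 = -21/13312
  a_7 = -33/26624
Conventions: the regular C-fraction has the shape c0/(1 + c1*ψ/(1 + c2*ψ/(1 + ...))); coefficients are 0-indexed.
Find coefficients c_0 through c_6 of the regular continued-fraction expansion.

Taylor coefficients (read off): a_0 = -303/455, a_1 = -1/26, a_2 = -1/104, a_3 = -1/208, a_4 = -5/1664, a_5 = -7/3328, a_6 = -21/13312.
c0 = a_0 = -303/455. Peel one level at a time: if S = 1 + c*ψ/S' with S'(0) = 1, then c is the ψ-coefficient of S and S' = c*ψ/(S - 1).
S_1 = c0/f = 1 + (-35/606)*ψ + (-8155/734472)*ψ^2 + ...; c1 = -35/606.
S_2 = c1*ψ/(S_1 - 1) = 1 + (-233/1212)*ψ + (-1/16)*ψ^2 + ...; c2 = -233/1212.
S_3 = c2*ψ/(S_2 - 1) = 1 + (-303/932)*ψ + (-49389/868624)*ψ^2 + ...; c3 = -303/932.
S_4 = c3*ψ/(S_3 - 1) = 1 + (-163/932)*ψ + (-1/16)*ψ^2 + ...; c4 = -163/932.
S_5 = c4*ψ/(S_4 - 1) = 1 + (-233/652)*ψ + (-21669/425104)*ψ^2 + ...; c5 = -233/652.
S_6 = c5*ψ/(S_5 - 1) = 1 + (-93/652)*ψ + ...; c6 = -93/652.

The regular C-fraction coefficients are [-303/455, -35/606, -233/1212, -303/932, -163/932, -233/652, -93/652].


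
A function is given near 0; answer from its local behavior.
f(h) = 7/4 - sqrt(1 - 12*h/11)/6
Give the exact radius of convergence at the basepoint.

Branch term (-1/6)*sqrt(1 - h/(11/12)): its argument vanishes at h = 11/12, a square-root branch point, modulus 11/12.
The radius of convergence is the smallest modulus among the singular points: 11/12.

The radius of convergence is 11/12.


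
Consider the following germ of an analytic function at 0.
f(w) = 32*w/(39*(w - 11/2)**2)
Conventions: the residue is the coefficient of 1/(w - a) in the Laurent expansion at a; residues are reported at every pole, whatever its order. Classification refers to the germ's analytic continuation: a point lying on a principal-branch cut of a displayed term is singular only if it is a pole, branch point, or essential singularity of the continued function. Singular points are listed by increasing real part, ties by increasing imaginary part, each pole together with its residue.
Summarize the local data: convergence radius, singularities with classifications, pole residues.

Radius of convergence at 0: 11/2.
At 11/2: a pole of order 2; residue 32/39.

Denominator factor (w - 11/2)^2: pole of order 2 at 11/2, modulus 11/2.
The radius of convergence is the smallest modulus among the singular points: 11/2.
At the order-2 pole 11/2 set g(w) = (w - (11/2))^2*f(w) = 32*w/39.
Order-2 pole: residue = g'(a); g'(11/2) = 32/39, so the residue is 32/39.


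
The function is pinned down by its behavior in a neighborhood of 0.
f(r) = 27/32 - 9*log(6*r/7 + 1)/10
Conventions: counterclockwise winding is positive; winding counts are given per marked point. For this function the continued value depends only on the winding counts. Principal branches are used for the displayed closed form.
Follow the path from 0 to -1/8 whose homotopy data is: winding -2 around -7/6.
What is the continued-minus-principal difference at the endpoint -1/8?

The rational part is single-valued and drops out of the difference; each branch term changes only by its own monodromy.
(-9/10)*log(1 - r/(-7/6)): each positive loop around -7/6 adds 2*pi*i to the log, so winding -2 contributes (-9/10)*(-2)*2*pi*i = (18/5)*pi*i.
Summing the contributions at r = -1/8 gives (18/5)*pi*i.

Continued minus principal equals (18/5)*pi*i.


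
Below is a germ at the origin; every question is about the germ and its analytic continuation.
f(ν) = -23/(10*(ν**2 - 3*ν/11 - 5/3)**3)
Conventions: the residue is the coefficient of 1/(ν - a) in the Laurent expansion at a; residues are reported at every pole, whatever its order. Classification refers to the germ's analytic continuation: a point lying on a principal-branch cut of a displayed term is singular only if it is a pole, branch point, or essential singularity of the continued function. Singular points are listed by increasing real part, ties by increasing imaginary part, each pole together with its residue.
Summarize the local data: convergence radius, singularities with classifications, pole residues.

Radius of convergence at 0: -3/22 + (1/66)*sqrt(7341).
At 3/22 - (1/66)*sqrt(7341): a pole of order 3; residue (100012671/73260843115)*sqrt(7341).
At 3/22 + (1/66)*sqrt(7341): a pole of order 3; residue -(100012671/73260843115)*sqrt(7341).

Denominator factor (ν**2 - 3*ν/11 - 5/3)^3: discriminant 2447/363, real irrational roots 3/22 + (1/66)*sqrt(7341) and 3/22 - (1/66)*sqrt(7341); poles of order 3, moduli 3/22 + (1/66)*sqrt(7341) and -3/22 + (1/66)*sqrt(7341).
The radius of convergence is the smallest modulus among the singular points: -3/22 + (1/66)*sqrt(7341).
The factor ν**2 - 3*ν/11 - 5/3 splits as (ν - a)(ν - a') with a = 3/22 - (1/66)*sqrt(7341), a' = 3/22 + (1/66)*sqrt(7341). At the order-3 pole a set g(ν) = (ν - a)^3*f(ν) = [-23/10] / (ν - a')^3.
Order-3 pole: residue = g''(a)/2; g''(3/22 - (1/66)*sqrt(7341)) = (200025342/73260843115)*sqrt(7341), so the residue is (100012671/73260843115)*sqrt(7341).
The factor ν**2 - 3*ν/11 - 5/3 splits as (ν - a)(ν - a') with a = 3/22 + (1/66)*sqrt(7341), a' = 3/22 - (1/66)*sqrt(7341). At the order-3 pole a set g(ν) = (ν - a)^3*f(ν) = [-23/10] / (ν - a')^3.
Order-3 pole: residue = g''(a)/2; g''(3/22 + (1/66)*sqrt(7341)) = -(200025342/73260843115)*sqrt(7341), so the residue is -(100012671/73260843115)*sqrt(7341).
List the singular points by increasing real part (a conjugate pair: the negative imaginary part first).


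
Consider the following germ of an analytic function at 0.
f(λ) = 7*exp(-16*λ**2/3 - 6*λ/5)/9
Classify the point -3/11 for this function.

There is no denominator, hence no pole anywhere.
The factor exp(-16*λ**2/3 - 6*λ/5) is entire.
So the germ continues analytically to -3/11.

The point is a regular point.


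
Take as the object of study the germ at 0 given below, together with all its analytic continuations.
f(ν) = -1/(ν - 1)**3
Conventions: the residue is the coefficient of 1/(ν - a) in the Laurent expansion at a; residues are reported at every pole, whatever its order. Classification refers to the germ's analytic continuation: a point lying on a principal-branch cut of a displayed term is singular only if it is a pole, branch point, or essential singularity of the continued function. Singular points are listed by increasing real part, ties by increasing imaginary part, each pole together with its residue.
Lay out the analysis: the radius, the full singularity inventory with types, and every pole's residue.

Radius of convergence at 0: 1.
At 1: a pole of order 3; residue 0.

Denominator factor (ν - 1)^3: pole of order 3 at 1, modulus 1.
The radius of convergence is the smallest modulus among the singular points: 1.
At the order-3 pole 1 set g(ν) = (ν - (1))^3*f(ν) = -1.
Order-3 pole: residue = g''(a)/2; g''(1) = 0, so the residue is 0.


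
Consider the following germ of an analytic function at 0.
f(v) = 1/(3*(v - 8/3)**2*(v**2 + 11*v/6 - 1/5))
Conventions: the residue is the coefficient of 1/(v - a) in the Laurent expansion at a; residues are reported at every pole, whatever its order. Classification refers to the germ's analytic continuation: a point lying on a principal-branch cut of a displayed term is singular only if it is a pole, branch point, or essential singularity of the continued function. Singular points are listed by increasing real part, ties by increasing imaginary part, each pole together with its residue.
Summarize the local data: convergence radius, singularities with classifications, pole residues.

Denominator factor (v - 8/3)^2: pole of order 2 at 8/3, modulus 8/3.
Denominator factor (v**2 + 11*v/6 - 1/5): discriminant 749/180, real irrational roots -11/12 + (1/60)*sqrt(3745) and -11/12 - (1/60)*sqrt(3745); poles of order 1, moduli -11/12 + (1/60)*sqrt(3745) and 11/12 + (1/60)*sqrt(3745).
The radius of convergence is the smallest modulus among the singular points: -11/12 + (1/60)*sqrt(3745).
The factor v**2 + 11*v/6 - 1/5 splits as (v - a)(v - a') with a = -11/12 - (1/60)*sqrt(3745), a' = -11/12 + (1/60)*sqrt(3745). At the order-1 pole a set g(v) = (v - a)*f(v) = [1/(3*(v - 8/3)**2)] / (v - a').
Simple pole: residue = g(a) at a = -11/12 - (1/60)*sqrt(3745), which is 1075/125316 - (24985/93861684)*sqrt(3745).
The factor v**2 + 11*v/6 - 1/5 splits as (v - a)(v - a') with a = -11/12 + (1/60)*sqrt(3745), a' = -11/12 - (1/60)*sqrt(3745). At the order-1 pole a set g(v) = (v - a)*f(v) = [1/(3*(v - 8/3)**2)] / (v - a').
Simple pole: residue = g(a) at a = -11/12 + (1/60)*sqrt(3745), which is 1075/125316 + (24985/93861684)*sqrt(3745).
At the order-2 pole 8/3 set g(v) = (v - (8/3))^2*f(v) = 1/(3*(v**2 + 11*v/6 - 1/5)).
Order-2 pole: residue = g'(a); g'(8/3) = -1075/62658, so the residue is -1075/62658.
List the singular points by increasing real part (a conjugate pair: the negative imaginary part first).

Radius of convergence at 0: -11/12 + (1/60)*sqrt(3745).
At -11/12 - (1/60)*sqrt(3745): a pole of order 1; residue 1075/125316 - (24985/93861684)*sqrt(3745).
At -11/12 + (1/60)*sqrt(3745): a pole of order 1; residue 1075/125316 + (24985/93861684)*sqrt(3745).
At 8/3: a pole of order 2; residue -1075/62658.


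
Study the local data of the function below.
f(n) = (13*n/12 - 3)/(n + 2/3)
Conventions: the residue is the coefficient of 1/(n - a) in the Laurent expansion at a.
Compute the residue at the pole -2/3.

The residue is -67/18.

At the order-1 pole -2/3 set g(n) = (n - (-2/3))*f(n) = 13*n/12 - 3.
Simple pole: residue = g(a) at a = -2/3, which is -67/18.


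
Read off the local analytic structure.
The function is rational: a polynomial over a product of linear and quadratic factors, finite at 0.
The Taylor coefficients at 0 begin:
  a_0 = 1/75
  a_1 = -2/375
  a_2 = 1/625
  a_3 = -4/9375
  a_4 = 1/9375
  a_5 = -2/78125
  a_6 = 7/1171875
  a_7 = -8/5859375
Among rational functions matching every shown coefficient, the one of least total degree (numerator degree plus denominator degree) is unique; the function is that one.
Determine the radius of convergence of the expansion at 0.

The radius of convergence is 5.

No rational of total degree below 2 reproduces all 8 coefficients; solving the [0/2] Pade equations on them gives f(h) = 1/(3*(h + 5)**2), whose expansion matches every shown term.
Denominator factor (h + 5)^2: pole of order 2 at -5, modulus 5.
The radius of convergence is the smallest modulus among the singular points: 5.


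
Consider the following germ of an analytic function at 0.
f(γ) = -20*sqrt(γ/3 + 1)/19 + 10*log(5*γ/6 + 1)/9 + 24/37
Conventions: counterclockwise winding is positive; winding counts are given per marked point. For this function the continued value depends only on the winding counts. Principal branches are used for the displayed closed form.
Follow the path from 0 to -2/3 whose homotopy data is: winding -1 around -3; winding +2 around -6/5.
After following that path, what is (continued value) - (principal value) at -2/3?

Continued minus principal equals ((40/57)*sqrt(7)) + ((40/9)*pi)*i.

The rational part is single-valued and drops out of the difference; each branch term changes only by its own monodromy.
(10/9)*log(1 - γ/(-6/5)): each positive loop around -6/5 adds 2*pi*i to the log, so winding +2 contributes (10/9)*(2)*2*pi*i = (40/9)*pi*i.
(-20/19)*sqrt(1 - γ/(-3)): winding -1 is odd, the square root flips sign, contributing -2*(-20/19)*sqrt(1 - (-2/3)/(-3)) = -2*(-20/19)*sqrt(7/9) = (40/57)*sqrt(7).
Summing the contributions at γ = -2/3 gives ((40/57)*sqrt(7)) + ((40/9)*pi)*i.


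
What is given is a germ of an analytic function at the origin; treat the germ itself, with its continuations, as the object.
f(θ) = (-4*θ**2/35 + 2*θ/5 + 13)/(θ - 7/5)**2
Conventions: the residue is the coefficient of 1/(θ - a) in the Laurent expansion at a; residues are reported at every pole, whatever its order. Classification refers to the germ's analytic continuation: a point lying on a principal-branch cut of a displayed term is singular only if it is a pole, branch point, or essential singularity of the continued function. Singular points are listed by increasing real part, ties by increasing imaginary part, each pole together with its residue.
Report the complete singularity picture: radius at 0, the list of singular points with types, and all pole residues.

Radius of convergence at 0: 7/5.
At 7/5: a pole of order 2; residue 2/25.

Denominator factor (θ - 7/5)^2: pole of order 2 at 7/5, modulus 7/5.
The radius of convergence is the smallest modulus among the singular points: 7/5.
At the order-2 pole 7/5 set g(θ) = (θ - (7/5))^2*f(θ) = -4*θ**2/35 + 2*θ/5 + 13.
Order-2 pole: residue = g'(a); g'(7/5) = 2/25, so the residue is 2/25.


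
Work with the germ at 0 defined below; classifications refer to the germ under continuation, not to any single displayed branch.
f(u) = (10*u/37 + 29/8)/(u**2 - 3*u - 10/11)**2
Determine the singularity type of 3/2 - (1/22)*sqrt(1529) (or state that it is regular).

The point is a pole of order 2.

The denominator factor u**2 - 3*u - 10/11 vanishes at 3/2 - (1/22)*sqrt(1529) and appears to the power 2; the numerator there equals 1193/296 - (5/407)*sqrt(1529), nonzero, and no other factor vanishes.
Hence a pole whose order is the multiplicity, 2.


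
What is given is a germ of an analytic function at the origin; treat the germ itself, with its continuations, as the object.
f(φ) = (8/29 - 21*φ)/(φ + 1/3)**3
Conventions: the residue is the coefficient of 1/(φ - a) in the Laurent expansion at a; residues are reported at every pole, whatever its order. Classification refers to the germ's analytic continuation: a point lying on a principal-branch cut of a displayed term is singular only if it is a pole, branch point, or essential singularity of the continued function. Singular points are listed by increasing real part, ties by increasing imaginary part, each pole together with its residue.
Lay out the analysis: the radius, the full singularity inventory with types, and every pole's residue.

Radius of convergence at 0: 1/3.
At -1/3: a pole of order 3; residue 0.

Denominator factor (φ + 1/3)^3: pole of order 3 at -1/3, modulus 1/3.
The radius of convergence is the smallest modulus among the singular points: 1/3.
At the order-3 pole -1/3 set g(φ) = (φ - (-1/3))^3*f(φ) = 8/29 - 21*φ.
Order-3 pole: residue = g''(a)/2; g''(-1/3) = 0, so the residue is 0.


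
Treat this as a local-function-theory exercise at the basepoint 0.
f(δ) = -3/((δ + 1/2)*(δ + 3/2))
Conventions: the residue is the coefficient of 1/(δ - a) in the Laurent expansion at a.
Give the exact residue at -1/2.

The residue is -3.

At the order-1 pole -1/2 set g(δ) = (δ - (-1/2))*f(δ) = -3/(δ + 3/2).
Simple pole: residue = g(a) at a = -1/2, which is -3.


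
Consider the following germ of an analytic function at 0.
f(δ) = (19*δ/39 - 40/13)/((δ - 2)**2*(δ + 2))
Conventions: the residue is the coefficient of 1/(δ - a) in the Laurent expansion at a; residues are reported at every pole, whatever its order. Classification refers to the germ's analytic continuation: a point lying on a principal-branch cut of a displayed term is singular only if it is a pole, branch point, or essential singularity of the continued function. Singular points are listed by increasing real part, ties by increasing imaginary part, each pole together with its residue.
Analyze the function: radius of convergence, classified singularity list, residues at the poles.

Denominator factor (δ + 2): pole of order 1 at -2, modulus 2.
Denominator factor (δ - 2)^2: pole of order 2 at 2, modulus 2.
The radius of convergence is the smallest modulus among the singular points: 2.
At the order-1 pole -2 set g(δ) = (δ - (-2))*f(δ) = (19*δ/39 - 40/13)/(δ - 2)**2.
Simple pole: residue = g(a) at a = -2, which is -79/312.
At the order-2 pole 2 set g(δ) = (δ - (2))^2*f(δ) = (19*δ/39 - 40/13)/(δ + 2).
Order-2 pole: residue = g'(a); g'(2) = 79/312, so the residue is 79/312.
List the singular points by increasing real part (a conjugate pair: the negative imaginary part first).

Radius of convergence at 0: 2.
At -2: a pole of order 1; residue -79/312.
At 2: a pole of order 2; residue 79/312.


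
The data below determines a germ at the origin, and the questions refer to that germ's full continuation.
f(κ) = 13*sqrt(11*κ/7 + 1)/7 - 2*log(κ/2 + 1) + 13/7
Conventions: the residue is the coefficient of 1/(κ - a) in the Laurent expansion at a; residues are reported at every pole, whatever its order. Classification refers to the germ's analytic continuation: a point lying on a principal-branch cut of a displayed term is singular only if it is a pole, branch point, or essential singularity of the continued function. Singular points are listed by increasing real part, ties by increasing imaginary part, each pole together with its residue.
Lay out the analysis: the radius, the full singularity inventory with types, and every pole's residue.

Radius of convergence at 0: 7/11.
At -2: a logarithmic branch point.
At -7/11: an algebraic (square-root) branch point.

Branch term (-2)*log(1 - κ/(-2)): its argument vanishes at κ = -2, a logarithmic branch point, modulus 2.
Branch term (13/7)*sqrt(1 - κ/(-7/11)): its argument vanishes at κ = -7/11, a square-root branch point, modulus 7/11.
The radius of convergence is the smallest modulus among the singular points: 7/11.
List the singular points by increasing real part (a conjugate pair: the negative imaginary part first).


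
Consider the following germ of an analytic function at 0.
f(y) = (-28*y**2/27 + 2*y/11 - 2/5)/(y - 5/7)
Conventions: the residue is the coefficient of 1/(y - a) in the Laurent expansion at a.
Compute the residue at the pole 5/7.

At the order-1 pole 5/7 set g(y) = (y - (5/7))*f(y) = -28*y**2/27 + 2*y/11 - 2/5.
Simple pole: residue = g(a) at a = 5/7, which is -8308/10395.

The residue is -8308/10395.


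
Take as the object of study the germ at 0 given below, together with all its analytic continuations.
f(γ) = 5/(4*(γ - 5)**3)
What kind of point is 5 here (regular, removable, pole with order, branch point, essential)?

The denominator factor γ - 5 vanishes at 5 and appears to the power 3; the numerator there equals 5/4, nonzero, and no other factor vanishes.
Hence a pole whose order is the multiplicity, 3.

The point is a pole of order 3.


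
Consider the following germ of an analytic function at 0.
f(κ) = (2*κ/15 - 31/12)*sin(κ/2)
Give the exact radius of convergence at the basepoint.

The factor sin(κ/2) is entire and contributes no finite singular point.
The polynomial part has no poles.
No finite singular points: the Taylor series at 0 converges everywhere.

The radius of convergence is infinite.


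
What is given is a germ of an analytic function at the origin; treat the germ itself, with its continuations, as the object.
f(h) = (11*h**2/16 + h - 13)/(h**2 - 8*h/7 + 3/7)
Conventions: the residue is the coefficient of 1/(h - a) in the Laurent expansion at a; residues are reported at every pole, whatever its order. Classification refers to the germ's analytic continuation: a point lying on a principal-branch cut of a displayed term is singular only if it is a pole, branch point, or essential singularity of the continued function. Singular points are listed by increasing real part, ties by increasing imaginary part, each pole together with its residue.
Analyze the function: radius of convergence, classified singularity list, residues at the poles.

Radius of convergence at 0: (1/7)*sqrt(21).
At (4/7) - ((1/7)*sqrt(5))*i: a pole of order 1; residue (25/28) - ((9623/1120)*sqrt(5))*i.
At (4/7) + ((1/7)*sqrt(5))*i: a pole of order 1; residue (25/28) + ((9623/1120)*sqrt(5))*i.

Denominator factor (h**2 - 8*h/7 + 3/7): discriminant -20/49, complex-conjugate roots (4/7) + ((1/7)*sqrt(5))*i and (4/7) - ((1/7)*sqrt(5))*i; poles of order 1, moduli (1/7)*sqrt(21) and (1/7)*sqrt(21).
The radius of convergence is the smallest modulus among the singular points: (1/7)*sqrt(21).
The factor h**2 - 8*h/7 + 3/7 splits as (h - a)(h - a') with a = (4/7) - ((1/7)*sqrt(5))*i, a' = (4/7) + ((1/7)*sqrt(5))*i. At the order-1 pole a set g(h) = (h - a)*f(h) = [11*h**2/16 + h - 13] / (h - a').
Simple pole: residue = g(a) at a = (4/7) - ((1/7)*sqrt(5))*i, which is (25/28) - ((9623/1120)*sqrt(5))*i.
The factor h**2 - 8*h/7 + 3/7 splits as (h - a)(h - a') with a = (4/7) + ((1/7)*sqrt(5))*i, a' = (4/7) - ((1/7)*sqrt(5))*i. At the order-1 pole a set g(h) = (h - a)*f(h) = [11*h**2/16 + h - 13] / (h - a').
Simple pole: residue = g(a) at a = (4/7) + ((1/7)*sqrt(5))*i, which is (25/28) + ((9623/1120)*sqrt(5))*i.
List the singular points by increasing real part (a conjugate pair: the negative imaginary part first).


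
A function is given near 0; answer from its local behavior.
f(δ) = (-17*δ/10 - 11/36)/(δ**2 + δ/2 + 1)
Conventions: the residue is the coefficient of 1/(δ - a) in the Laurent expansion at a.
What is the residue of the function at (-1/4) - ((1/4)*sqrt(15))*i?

The factor δ**2 + δ/2 + 1 splits as (δ - a)(δ - a') with a = (-1/4) - ((1/4)*sqrt(15))*i, a' = (-1/4) + ((1/4)*sqrt(15))*i. At the order-1 pole a set g(δ) = (δ - a)*f(δ) = [-17*δ/10 - 11/36] / (δ - a').
Simple pole: residue = g(a) at a = (-1/4) - ((1/4)*sqrt(15))*i, which is (-17/20) + ((43/2700)*sqrt(15))*i.

The residue is (-17/20) + ((43/2700)*sqrt(15))*i.


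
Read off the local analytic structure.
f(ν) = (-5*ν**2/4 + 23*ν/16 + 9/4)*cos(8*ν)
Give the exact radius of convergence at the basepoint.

The radius of convergence is infinite.

The factor cos(8*ν) is entire and contributes no finite singular point.
The polynomial part has no poles.
No finite singular points: the Taylor series at 0 converges everywhere.


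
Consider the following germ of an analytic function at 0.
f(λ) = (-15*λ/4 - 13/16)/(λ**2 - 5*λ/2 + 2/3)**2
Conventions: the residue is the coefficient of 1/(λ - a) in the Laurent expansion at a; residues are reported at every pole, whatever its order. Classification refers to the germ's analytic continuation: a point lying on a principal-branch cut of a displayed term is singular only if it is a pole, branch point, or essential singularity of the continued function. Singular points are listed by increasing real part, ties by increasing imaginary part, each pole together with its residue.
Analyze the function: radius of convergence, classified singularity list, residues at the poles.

Radius of convergence at 0: 5/4 - (1/12)*sqrt(129).
At 5/4 - (1/12)*sqrt(129): a pole of order 2; residue -(264/1849)*sqrt(129).
At 5/4 + (1/12)*sqrt(129): a pole of order 2; residue (264/1849)*sqrt(129).

Denominator factor (λ**2 - 5*λ/2 + 2/3)^2: discriminant 43/12, real irrational roots 5/4 + (1/12)*sqrt(129) and 5/4 - (1/12)*sqrt(129); poles of order 2, moduli 5/4 + (1/12)*sqrt(129) and 5/4 - (1/12)*sqrt(129).
The radius of convergence is the smallest modulus among the singular points: 5/4 - (1/12)*sqrt(129).
The factor λ**2 - 5*λ/2 + 2/3 splits as (λ - a)(λ - a') with a = 5/4 - (1/12)*sqrt(129), a' = 5/4 + (1/12)*sqrt(129). At the order-2 pole a set g(λ) = (λ - a)^2*f(λ) = [-15*λ/4 - 13/16] / (λ - a')^2.
Order-2 pole: residue = g'(a); g'(5/4 - (1/12)*sqrt(129)) = -(264/1849)*sqrt(129), so the residue is -(264/1849)*sqrt(129).
The factor λ**2 - 5*λ/2 + 2/3 splits as (λ - a)(λ - a') with a = 5/4 + (1/12)*sqrt(129), a' = 5/4 - (1/12)*sqrt(129). At the order-2 pole a set g(λ) = (λ - a)^2*f(λ) = [-15*λ/4 - 13/16] / (λ - a')^2.
Order-2 pole: residue = g'(a); g'(5/4 + (1/12)*sqrt(129)) = (264/1849)*sqrt(129), so the residue is (264/1849)*sqrt(129).
List the singular points by increasing real part (a conjugate pair: the negative imaginary part first).


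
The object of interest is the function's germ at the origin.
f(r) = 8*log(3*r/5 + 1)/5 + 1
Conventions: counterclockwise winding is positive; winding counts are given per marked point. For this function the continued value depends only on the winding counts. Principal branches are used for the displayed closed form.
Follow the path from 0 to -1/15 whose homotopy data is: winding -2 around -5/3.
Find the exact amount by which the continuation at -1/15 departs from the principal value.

Continued minus principal equals -(32/5)*pi*i.

The rational part is single-valued and drops out of the difference; each branch term changes only by its own monodromy.
(8/5)*log(1 - r/(-5/3)): each positive loop around -5/3 adds 2*pi*i to the log, so winding -2 contributes (8/5)*(-2)*2*pi*i = -(32/5)*pi*i.
Summing the contributions at r = -1/15 gives -(32/5)*pi*i.


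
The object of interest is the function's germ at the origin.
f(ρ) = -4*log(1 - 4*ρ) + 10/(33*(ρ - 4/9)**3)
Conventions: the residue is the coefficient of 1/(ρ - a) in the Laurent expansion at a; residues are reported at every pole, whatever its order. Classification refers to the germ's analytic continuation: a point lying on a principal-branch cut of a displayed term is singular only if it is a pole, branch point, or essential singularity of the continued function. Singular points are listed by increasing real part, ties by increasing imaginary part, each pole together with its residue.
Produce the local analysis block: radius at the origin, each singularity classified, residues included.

Denominator factor (ρ - 4/9)^3: pole of order 3 at 4/9, modulus 4/9.
Branch term (-4)*log(1 - ρ/(1/4)): its argument vanishes at ρ = 1/4, a logarithmic branch point, modulus 1/4.
The radius of convergence is the smallest modulus among the singular points: 1/4.
The branch term is analytic at 4/9 and contributes nothing to the residue; only the rational part matters.
At the order-3 pole 4/9 set g(ρ) = (ρ - (4/9))^3*(rational part) = 10/33.
Order-3 pole: residue = g''(a)/2; g''(4/9) = 0, so the residue is 0.
List the singular points by increasing real part (a conjugate pair: the negative imaginary part first).

Radius of convergence at 0: 1/4.
At 1/4: a logarithmic branch point.
At 4/9: a pole of order 3; residue 0.


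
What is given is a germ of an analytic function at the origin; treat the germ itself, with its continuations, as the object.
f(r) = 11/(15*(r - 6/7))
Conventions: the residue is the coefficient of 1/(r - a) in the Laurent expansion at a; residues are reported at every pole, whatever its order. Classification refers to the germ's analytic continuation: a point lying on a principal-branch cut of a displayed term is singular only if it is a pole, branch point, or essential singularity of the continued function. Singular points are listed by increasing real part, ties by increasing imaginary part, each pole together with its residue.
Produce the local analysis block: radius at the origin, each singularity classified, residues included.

Radius of convergence at 0: 6/7.
At 6/7: a pole of order 1; residue 11/15.

Denominator factor (r - 6/7): pole of order 1 at 6/7, modulus 6/7.
The radius of convergence is the smallest modulus among the singular points: 6/7.
At the order-1 pole 6/7 set g(r) = (r - (6/7))*f(r) = 11/15.
Simple pole: residue = g(a) at a = 6/7, which is 11/15.


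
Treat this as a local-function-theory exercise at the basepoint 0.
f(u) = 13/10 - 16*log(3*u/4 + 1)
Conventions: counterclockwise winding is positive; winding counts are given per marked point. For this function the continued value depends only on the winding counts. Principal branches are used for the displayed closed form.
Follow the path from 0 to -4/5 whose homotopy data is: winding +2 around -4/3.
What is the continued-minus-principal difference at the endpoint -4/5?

Continued minus principal equals -(64)*pi*i.

The rational part is single-valued and drops out of the difference; each branch term changes only by its own monodromy.
(-16)*log(1 - u/(-4/3)): each positive loop around -4/3 adds 2*pi*i to the log, so winding +2 contributes (-16)*(2)*2*pi*i = -(64)*pi*i.
Summing the contributions at u = -4/5 gives -(64)*pi*i.


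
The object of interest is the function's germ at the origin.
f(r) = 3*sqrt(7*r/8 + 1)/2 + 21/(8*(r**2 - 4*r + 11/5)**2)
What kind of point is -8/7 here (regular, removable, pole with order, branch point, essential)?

The point is an algebraic (square-root) branch point.

The term (3/2)*sqrt(1 - r/(-8/7)) has argument 1 - -8/7/(-8/7) = 0 at -8/7: a square-root (algebraic, two-sheeted) branch point; the remaining terms are analytic or single-valued there.
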